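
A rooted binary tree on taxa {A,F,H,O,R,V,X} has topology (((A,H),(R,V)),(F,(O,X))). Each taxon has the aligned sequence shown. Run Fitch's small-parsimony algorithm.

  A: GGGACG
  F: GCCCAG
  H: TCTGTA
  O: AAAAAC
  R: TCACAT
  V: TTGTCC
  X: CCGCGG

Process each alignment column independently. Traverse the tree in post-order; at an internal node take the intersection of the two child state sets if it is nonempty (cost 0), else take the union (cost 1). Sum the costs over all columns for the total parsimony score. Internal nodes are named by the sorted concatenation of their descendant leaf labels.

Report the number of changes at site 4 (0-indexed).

4

AH@0: {G} ∪ {T} = {G,T} (union, +1)
RV@0: {T} ∩ {T} = {T} (intersection, +0)
AHRV@0: {G,T} ∩ {T} = {T} (intersection, +0)
OX@0: {A} ∪ {C} = {A,C} (union, +1)
FOX@0: {G} ∪ {A,C} = {A,C,G} (union, +1)
AFHORVX@0: {T} ∪ {A,C,G} = {A,C,G,T} (union, +1)
AH@1: {G} ∪ {C} = {C,G} (union, +1)
RV@1: {C} ∪ {T} = {C,T} (union, +1)
AHRV@1: {C,G} ∩ {C,T} = {C} (intersection, +0)
OX@1: {A} ∪ {C} = {A,C} (union, +1)
FOX@1: {C} ∩ {A,C} = {C} (intersection, +0)
AFHORVX@1: {C} ∩ {C} = {C} (intersection, +0)
AH@2: {G} ∪ {T} = {G,T} (union, +1)
RV@2: {A} ∪ {G} = {A,G} (union, +1)
AHRV@2: {G,T} ∩ {A,G} = {G} (intersection, +0)
OX@2: {A} ∪ {G} = {A,G} (union, +1)
FOX@2: {C} ∪ {A,G} = {A,C,G} (union, +1)
AFHORVX@2: {G} ∩ {A,C,G} = {G} (intersection, +0)
AH@3: {A} ∪ {G} = {A,G} (union, +1)
RV@3: {C} ∪ {T} = {C,T} (union, +1)
AHRV@3: {A,G} ∪ {C,T} = {A,C,G,T} (union, +1)
OX@3: {A} ∪ {C} = {A,C} (union, +1)
FOX@3: {C} ∩ {A,C} = {C} (intersection, +0)
AFHORVX@3: {A,C,G,T} ∩ {C} = {C} (intersection, +0)
AH@4: {C} ∪ {T} = {C,T} (union, +1)
RV@4: {A} ∪ {C} = {A,C} (union, +1)
AHRV@4: {C,T} ∩ {A,C} = {C} (intersection, +0)
OX@4: {A} ∪ {G} = {A,G} (union, +1)
FOX@4: {A} ∩ {A,G} = {A} (intersection, +0)
AFHORVX@4: {C} ∪ {A} = {A,C} (union, +1)
AH@5: {G} ∪ {A} = {A,G} (union, +1)
RV@5: {T} ∪ {C} = {C,T} (union, +1)
AHRV@5: {A,G} ∪ {C,T} = {A,C,G,T} (union, +1)
OX@5: {C} ∪ {G} = {C,G} (union, +1)
FOX@5: {G} ∩ {C,G} = {G} (intersection, +0)
AFHORVX@5: {A,C,G,T} ∩ {G} = {G} (intersection, +0)
per-site changes: [4, 3, 4, 4, 4, 4]; total = 23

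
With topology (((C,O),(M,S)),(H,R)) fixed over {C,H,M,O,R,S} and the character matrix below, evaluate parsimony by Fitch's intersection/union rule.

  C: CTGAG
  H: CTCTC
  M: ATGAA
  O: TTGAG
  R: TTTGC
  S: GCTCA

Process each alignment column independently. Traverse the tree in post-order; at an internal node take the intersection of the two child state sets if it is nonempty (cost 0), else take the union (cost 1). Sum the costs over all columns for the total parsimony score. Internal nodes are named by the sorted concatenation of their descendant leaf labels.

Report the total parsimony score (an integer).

CO@0: {C} ∪ {T} = {C,T} (union, +1)
MS@0: {A} ∪ {G} = {A,G} (union, +1)
CMOS@0: {C,T} ∪ {A,G} = {A,C,G,T} (union, +1)
HR@0: {C} ∪ {T} = {C,T} (union, +1)
CHMORS@0: {A,C,G,T} ∩ {C,T} = {C,T} (intersection, +0)
CO@1: {T} ∩ {T} = {T} (intersection, +0)
MS@1: {T} ∪ {C} = {C,T} (union, +1)
CMOS@1: {T} ∩ {C,T} = {T} (intersection, +0)
HR@1: {T} ∩ {T} = {T} (intersection, +0)
CHMORS@1: {T} ∩ {T} = {T} (intersection, +0)
CO@2: {G} ∩ {G} = {G} (intersection, +0)
MS@2: {G} ∪ {T} = {G,T} (union, +1)
CMOS@2: {G} ∩ {G,T} = {G} (intersection, +0)
HR@2: {C} ∪ {T} = {C,T} (union, +1)
CHMORS@2: {G} ∪ {C,T} = {C,G,T} (union, +1)
CO@3: {A} ∩ {A} = {A} (intersection, +0)
MS@3: {A} ∪ {C} = {A,C} (union, +1)
CMOS@3: {A} ∩ {A,C} = {A} (intersection, +0)
HR@3: {T} ∪ {G} = {G,T} (union, +1)
CHMORS@3: {A} ∪ {G,T} = {A,G,T} (union, +1)
CO@4: {G} ∩ {G} = {G} (intersection, +0)
MS@4: {A} ∩ {A} = {A} (intersection, +0)
CMOS@4: {G} ∪ {A} = {A,G} (union, +1)
HR@4: {C} ∩ {C} = {C} (intersection, +0)
CHMORS@4: {A,G} ∪ {C} = {A,C,G} (union, +1)
per-site changes: [4, 1, 3, 3, 2]; total = 13

13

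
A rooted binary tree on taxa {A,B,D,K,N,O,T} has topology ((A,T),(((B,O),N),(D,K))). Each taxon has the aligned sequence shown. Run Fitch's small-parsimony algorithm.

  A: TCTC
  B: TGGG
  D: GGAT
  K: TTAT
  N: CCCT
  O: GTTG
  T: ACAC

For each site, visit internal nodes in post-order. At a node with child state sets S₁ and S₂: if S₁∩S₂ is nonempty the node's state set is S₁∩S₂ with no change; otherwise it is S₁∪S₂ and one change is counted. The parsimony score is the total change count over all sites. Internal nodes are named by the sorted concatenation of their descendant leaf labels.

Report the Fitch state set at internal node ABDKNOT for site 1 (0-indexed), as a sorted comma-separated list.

C,G,T

[col 0] AT: children A:{T}, T:{A} ∪→ {A,T}; cost 1
[col 0] BO: children B:{T}, O:{G} ∪→ {G,T}; cost 1
[col 0] BNO: children BO:{G,T}, N:{C} ∪→ {C,G,T}; cost 1
[col 0] DK: children D:{G}, K:{T} ∪→ {G,T}; cost 1
[col 0] BDKNO: children BNO:{C,G,T}, DK:{G,T} ∩→ {G,T}; cost 0
[col 0] ABDKNOT: children AT:{A,T}, BDKNO:{G,T} ∩→ {T}; cost 0
[col 1] AT: children A:{C}, T:{C} ∩→ {C}; cost 0
[col 1] BO: children B:{G}, O:{T} ∪→ {G,T}; cost 1
[col 1] BNO: children BO:{G,T}, N:{C} ∪→ {C,G,T}; cost 1
[col 1] DK: children D:{G}, K:{T} ∪→ {G,T}; cost 1
[col 1] BDKNO: children BNO:{C,G,T}, DK:{G,T} ∩→ {G,T}; cost 0
[col 1] ABDKNOT: children AT:{C}, BDKNO:{G,T} ∪→ {C,G,T}; cost 1
[col 2] AT: children A:{T}, T:{A} ∪→ {A,T}; cost 1
[col 2] BO: children B:{G}, O:{T} ∪→ {G,T}; cost 1
[col 2] BNO: children BO:{G,T}, N:{C} ∪→ {C,G,T}; cost 1
[col 2] DK: children D:{A}, K:{A} ∩→ {A}; cost 0
[col 2] BDKNO: children BNO:{C,G,T}, DK:{A} ∪→ {A,C,G,T}; cost 1
[col 2] ABDKNOT: children AT:{A,T}, BDKNO:{A,C,G,T} ∩→ {A,T}; cost 0
[col 3] AT: children A:{C}, T:{C} ∩→ {C}; cost 0
[col 3] BO: children B:{G}, O:{G} ∩→ {G}; cost 0
[col 3] BNO: children BO:{G}, N:{T} ∪→ {G,T}; cost 1
[col 3] DK: children D:{T}, K:{T} ∩→ {T}; cost 0
[col 3] BDKNO: children BNO:{G,T}, DK:{T} ∩→ {T}; cost 0
[col 3] ABDKNOT: children AT:{C}, BDKNO:{T} ∪→ {C,T}; cost 1
per-site changes: [4, 4, 4, 2]; total = 14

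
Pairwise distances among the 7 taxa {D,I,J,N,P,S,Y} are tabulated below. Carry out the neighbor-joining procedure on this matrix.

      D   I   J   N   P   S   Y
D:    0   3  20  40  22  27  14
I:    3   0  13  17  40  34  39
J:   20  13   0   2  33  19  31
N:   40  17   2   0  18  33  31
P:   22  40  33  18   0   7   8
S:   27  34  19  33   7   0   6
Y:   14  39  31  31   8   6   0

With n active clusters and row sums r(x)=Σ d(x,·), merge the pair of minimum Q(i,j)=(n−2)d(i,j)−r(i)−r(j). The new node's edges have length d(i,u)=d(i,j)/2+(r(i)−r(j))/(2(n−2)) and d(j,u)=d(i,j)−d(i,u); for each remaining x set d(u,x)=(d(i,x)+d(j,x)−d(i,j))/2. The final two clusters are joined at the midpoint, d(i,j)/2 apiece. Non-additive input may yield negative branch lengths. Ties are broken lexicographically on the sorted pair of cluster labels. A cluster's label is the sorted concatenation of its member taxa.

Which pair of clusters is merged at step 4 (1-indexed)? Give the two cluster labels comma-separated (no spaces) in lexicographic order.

DIJN,P

iteration 1: select D,I (d=3, Q=-257); attach at lengths (-1/2, 7/2); label the merged cluster DI
  updated: d(DI,J)=15, d(DI,N)=27, d(DI,P)=59/2, d(DI,S)=29, d(DI,Y)=25
iteration 2: select J,N (d=2, Q=-203); attach at lengths (-3/8, 19/8); label the merged cluster JN
  updated: d(DI,JN)=20, d(JN,P)=49/2, d(JN,S)=25, d(JN,Y)=30
iteration 3: select DI,JN (d=20, Q=-143); attach at lengths (32/3, 28/3); label the merged cluster DIJN
  updated: d(DIJN,P)=17, d(DIJN,S)=17, d(DIJN,Y)=35/2
iteration 4: select DIJN,P (d=17, Q=-99/2); attach at lengths (107/8, 29/8); label the merged cluster DIJNP
  updated: d(DIJNP,S)=7/2, d(DIJNP,Y)=17/4
iteration 5: select DIJNP,S (d=7/2, Q=-55/4); attach at lengths (7/8, 21/8); label the merged cluster DIJNPS
  updated: d(DIJNPS,Y)=27/8
iteration 6: select DIJNPS,Y (d=27/8); attach at lengths (27/16, 27/16); label the merged cluster DIJNPSY
final tree: (((((D:-1/2,I:7/2):32/3,(J:-3/8,N:19/8):28/3):107/8,P:29/8):7/8,S:21/8):27/16,Y:27/16)
total length: 391/8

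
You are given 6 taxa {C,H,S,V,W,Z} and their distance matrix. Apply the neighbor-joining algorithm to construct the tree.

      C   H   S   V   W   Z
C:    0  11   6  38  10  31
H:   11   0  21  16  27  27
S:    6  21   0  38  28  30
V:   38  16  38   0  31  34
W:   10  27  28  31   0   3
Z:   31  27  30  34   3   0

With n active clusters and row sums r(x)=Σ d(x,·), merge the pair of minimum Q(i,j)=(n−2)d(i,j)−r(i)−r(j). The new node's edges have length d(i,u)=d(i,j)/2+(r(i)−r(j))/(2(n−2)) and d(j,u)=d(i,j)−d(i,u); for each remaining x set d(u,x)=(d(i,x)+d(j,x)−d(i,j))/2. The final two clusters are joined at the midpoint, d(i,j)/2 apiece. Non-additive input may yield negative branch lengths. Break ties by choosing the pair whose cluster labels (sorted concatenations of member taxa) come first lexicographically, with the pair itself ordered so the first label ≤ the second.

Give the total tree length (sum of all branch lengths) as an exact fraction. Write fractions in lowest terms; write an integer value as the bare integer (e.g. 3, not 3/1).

213/4

iteration 1: select W,Z (d=3, Q=-212); attach at lengths (-7/4, 19/4); label the merged cluster WZ
  updated: d(C,WZ)=19, d(H,WZ)=51/2, d(S,WZ)=55/2, d(V,WZ)=31
iteration 2: select C,S (d=6, Q=-297/2); attach at lengths (-1/12, 73/12); label the merged cluster CS
  updated: d(CS,H)=13, d(CS,V)=35, d(CS,WZ)=81/4
iteration 3: select CS,WZ (d=81/4, Q=-209/2); attach at lengths (8, 49/4); label the merged cluster CSWZ
  updated: d(CSWZ,H)=73/8, d(CSWZ,V)=183/8
iteration 4: select CSWZ,H (d=73/8, Q=-48); attach at lengths (8, 9/8); label the merged cluster CHSWZ
  updated: d(CHSWZ,V)=119/8
iteration 5: select CHSWZ,V (d=119/8); attach at lengths (119/16, 119/16); label the merged cluster CHSVWZ
final tree: ((((C:-1/12,S:73/12):8,(W:-7/4,Z:19/4):49/4):8,H:9/8):119/16,V:119/16)
total length: 213/4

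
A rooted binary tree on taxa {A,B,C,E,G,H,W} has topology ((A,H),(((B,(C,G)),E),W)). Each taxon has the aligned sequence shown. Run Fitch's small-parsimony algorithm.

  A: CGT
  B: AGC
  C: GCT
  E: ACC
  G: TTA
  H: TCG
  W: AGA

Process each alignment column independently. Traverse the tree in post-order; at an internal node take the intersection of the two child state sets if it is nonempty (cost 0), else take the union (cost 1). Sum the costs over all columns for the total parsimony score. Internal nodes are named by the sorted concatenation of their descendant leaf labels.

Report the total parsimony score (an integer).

AH@0: {C} ∪ {T} = {C,T} (union, +1)
CG@0: {G} ∪ {T} = {G,T} (union, +1)
BCG@0: {A} ∪ {G,T} = {A,G,T} (union, +1)
BCEG@0: {A,G,T} ∩ {A} = {A} (intersection, +0)
BCEGW@0: {A} ∩ {A} = {A} (intersection, +0)
ABCEGHW@0: {C,T} ∪ {A} = {A,C,T} (union, +1)
AH@1: {G} ∪ {C} = {C,G} (union, +1)
CG@1: {C} ∪ {T} = {C,T} (union, +1)
BCG@1: {G} ∪ {C,T} = {C,G,T} (union, +1)
BCEG@1: {C,G,T} ∩ {C} = {C} (intersection, +0)
BCEGW@1: {C} ∪ {G} = {C,G} (union, +1)
ABCEGHW@1: {C,G} ∩ {C,G} = {C,G} (intersection, +0)
AH@2: {T} ∪ {G} = {G,T} (union, +1)
CG@2: {T} ∪ {A} = {A,T} (union, +1)
BCG@2: {C} ∪ {A,T} = {A,C,T} (union, +1)
BCEG@2: {A,C,T} ∩ {C} = {C} (intersection, +0)
BCEGW@2: {C} ∪ {A} = {A,C} (union, +1)
ABCEGHW@2: {G,T} ∪ {A,C} = {A,C,G,T} (union, +1)
per-site changes: [4, 4, 5]; total = 13

13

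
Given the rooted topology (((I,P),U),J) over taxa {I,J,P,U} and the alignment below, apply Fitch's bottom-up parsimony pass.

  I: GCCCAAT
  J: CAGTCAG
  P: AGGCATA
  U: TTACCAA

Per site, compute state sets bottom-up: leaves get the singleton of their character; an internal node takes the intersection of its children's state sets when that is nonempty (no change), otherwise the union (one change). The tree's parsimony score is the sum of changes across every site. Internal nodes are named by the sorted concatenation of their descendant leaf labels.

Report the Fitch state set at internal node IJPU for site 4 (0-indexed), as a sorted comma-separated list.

C

site 0, node IP: I={G} ∪ P={A} → {A,G} (+1)
site 0, node IPU: IP={A,G} ∪ U={T} → {A,G,T} (+1)
site 0, node IJPU: IPU={A,G,T} ∪ J={C} → {A,C,G,T} (+1)
site 1, node IP: I={C} ∪ P={G} → {C,G} (+1)
site 1, node IPU: IP={C,G} ∪ U={T} → {C,G,T} (+1)
site 1, node IJPU: IPU={C,G,T} ∪ J={A} → {A,C,G,T} (+1)
site 2, node IP: I={C} ∪ P={G} → {C,G} (+1)
site 2, node IPU: IP={C,G} ∪ U={A} → {A,C,G} (+1)
site 2, node IJPU: IPU={A,C,G} ∩ J={G} → {G} (+0)
site 3, node IP: I={C} ∩ P={C} → {C} (+0)
site 3, node IPU: IP={C} ∩ U={C} → {C} (+0)
site 3, node IJPU: IPU={C} ∪ J={T} → {C,T} (+1)
site 4, node IP: I={A} ∩ P={A} → {A} (+0)
site 4, node IPU: IP={A} ∪ U={C} → {A,C} (+1)
site 4, node IJPU: IPU={A,C} ∩ J={C} → {C} (+0)
site 5, node IP: I={A} ∪ P={T} → {A,T} (+1)
site 5, node IPU: IP={A,T} ∩ U={A} → {A} (+0)
site 5, node IJPU: IPU={A} ∩ J={A} → {A} (+0)
site 6, node IP: I={T} ∪ P={A} → {A,T} (+1)
site 6, node IPU: IP={A,T} ∩ U={A} → {A} (+0)
site 6, node IJPU: IPU={A} ∪ J={G} → {A,G} (+1)
per-site changes: [3, 3, 2, 1, 1, 1, 2]; total = 13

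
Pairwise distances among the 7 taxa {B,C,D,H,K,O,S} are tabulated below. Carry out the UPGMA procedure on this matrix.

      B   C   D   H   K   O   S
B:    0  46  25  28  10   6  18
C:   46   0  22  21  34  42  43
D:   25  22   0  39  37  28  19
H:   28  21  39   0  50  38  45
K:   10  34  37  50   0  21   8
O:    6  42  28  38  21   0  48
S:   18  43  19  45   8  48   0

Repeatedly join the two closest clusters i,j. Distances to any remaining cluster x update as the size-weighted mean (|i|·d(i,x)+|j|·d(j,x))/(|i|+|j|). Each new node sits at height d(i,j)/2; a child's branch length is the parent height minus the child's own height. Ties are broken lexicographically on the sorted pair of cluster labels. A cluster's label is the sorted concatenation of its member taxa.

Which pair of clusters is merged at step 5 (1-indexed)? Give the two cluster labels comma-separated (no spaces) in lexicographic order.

BKOS,D

iteration 1: select B,O (d=6); attach at lengths (3, 3); label the merged cluster BO
  updated: d(BO,C)=44, d(BO,D)=53/2, d(BO,H)=33, d(BO,K)=31/2, d(BO,S)=33
iteration 2: select K,S (d=8); attach at lengths (4, 4); label the merged cluster KS
  updated: d(BO,KS)=97/4, d(C,KS)=77/2, d(D,KS)=28, d(H,KS)=95/2
iteration 3: select C,H (d=21); attach at lengths (21/2, 21/2); label the merged cluster CH
  updated: d(BO,CH)=77/2, d(CH,D)=61/2, d(CH,KS)=43
iteration 4: select BO,KS (d=97/4); attach at lengths (73/8, 65/8); label the merged cluster BKOS
  updated: d(BKOS,CH)=163/4, d(BKOS,D)=109/4
iteration 5: select BKOS,D (d=109/4); attach at lengths (3/2, 109/8); label the merged cluster BDKOS
  updated: d(BDKOS,CH)=387/10
iteration 6: select BDKOS,CH (d=387/10); attach at lengths (229/40, 177/20); label the merged cluster BCDHKOS
final tree: ((((B:3,O:3):73/8,(K:4,S:4):65/8):3/2,D:109/8):229/40,(C:21/2,H:21/2):177/20)
total length: 1639/20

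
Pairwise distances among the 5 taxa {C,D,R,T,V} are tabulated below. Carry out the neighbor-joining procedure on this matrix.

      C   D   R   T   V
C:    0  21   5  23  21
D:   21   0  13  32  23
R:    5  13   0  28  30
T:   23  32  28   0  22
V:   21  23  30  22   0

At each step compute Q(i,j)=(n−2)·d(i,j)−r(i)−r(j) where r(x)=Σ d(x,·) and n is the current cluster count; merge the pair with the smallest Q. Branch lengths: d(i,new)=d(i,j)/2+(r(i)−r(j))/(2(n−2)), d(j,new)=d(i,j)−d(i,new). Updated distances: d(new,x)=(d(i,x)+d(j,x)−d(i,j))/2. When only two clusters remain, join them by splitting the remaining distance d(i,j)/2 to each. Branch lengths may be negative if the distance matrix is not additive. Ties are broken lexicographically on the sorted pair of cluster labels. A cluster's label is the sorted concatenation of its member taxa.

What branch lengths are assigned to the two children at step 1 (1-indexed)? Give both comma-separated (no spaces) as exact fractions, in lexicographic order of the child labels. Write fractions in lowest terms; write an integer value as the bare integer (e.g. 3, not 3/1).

25/2,19/2

iteration 1: select T,V (d=22, Q=-135); attach at lengths (25/2, 19/2); label the merged cluster TV
  updated: d(C,TV)=11, d(D,TV)=33/2, d(R,TV)=18
iteration 2: select C,R (d=5, Q=-63); attach at lengths (11/4, 9/4); label the merged cluster CR
  updated: d(CR,D)=29/2, d(CR,TV)=12
iteration 3: select CR,D (d=29/2, Q=-43); attach at lengths (5, 19/2); label the merged cluster CDR
  updated: d(CDR,TV)=7
iteration 4: select CDR,TV (d=7); attach at lengths (7/2, 7/2); label the merged cluster CDRTV
final tree: (((C:11/4,R:9/4):5,D:19/2):7/2,(T:25/2,V:19/2):7/2)
total length: 97/2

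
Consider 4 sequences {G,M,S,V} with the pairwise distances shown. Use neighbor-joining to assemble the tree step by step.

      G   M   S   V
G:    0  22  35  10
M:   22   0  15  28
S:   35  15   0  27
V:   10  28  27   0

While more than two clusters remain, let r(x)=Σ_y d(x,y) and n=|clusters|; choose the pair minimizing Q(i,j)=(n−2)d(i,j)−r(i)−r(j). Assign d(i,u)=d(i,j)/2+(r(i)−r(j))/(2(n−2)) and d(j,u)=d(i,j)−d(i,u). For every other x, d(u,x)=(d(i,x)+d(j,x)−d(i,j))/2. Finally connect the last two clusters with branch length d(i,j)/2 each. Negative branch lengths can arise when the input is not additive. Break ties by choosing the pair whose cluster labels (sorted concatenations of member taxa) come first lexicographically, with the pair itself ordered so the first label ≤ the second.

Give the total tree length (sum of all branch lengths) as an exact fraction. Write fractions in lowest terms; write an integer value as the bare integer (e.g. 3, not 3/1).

81/2

step 1: merge (G,V) at d=10, Q=-112; branch lengths G→11/2, V→9/2; new cluster GV
  updated: d(GV,M)=20, d(GV,S)=26
step 2: merge (GV,M) at d=20, Q=-61; branch lengths GV→31/2, M→9/2; new cluster GMV
  updated: d(GMV,S)=21/2
step 3: merge (GMV,S) at d=21/2; branch lengths GMV→21/4, S→21/4; new cluster GMSV
final tree: (((G:11/2,V:9/2):31/2,M:9/2):21/4,S:21/4)
total length: 81/2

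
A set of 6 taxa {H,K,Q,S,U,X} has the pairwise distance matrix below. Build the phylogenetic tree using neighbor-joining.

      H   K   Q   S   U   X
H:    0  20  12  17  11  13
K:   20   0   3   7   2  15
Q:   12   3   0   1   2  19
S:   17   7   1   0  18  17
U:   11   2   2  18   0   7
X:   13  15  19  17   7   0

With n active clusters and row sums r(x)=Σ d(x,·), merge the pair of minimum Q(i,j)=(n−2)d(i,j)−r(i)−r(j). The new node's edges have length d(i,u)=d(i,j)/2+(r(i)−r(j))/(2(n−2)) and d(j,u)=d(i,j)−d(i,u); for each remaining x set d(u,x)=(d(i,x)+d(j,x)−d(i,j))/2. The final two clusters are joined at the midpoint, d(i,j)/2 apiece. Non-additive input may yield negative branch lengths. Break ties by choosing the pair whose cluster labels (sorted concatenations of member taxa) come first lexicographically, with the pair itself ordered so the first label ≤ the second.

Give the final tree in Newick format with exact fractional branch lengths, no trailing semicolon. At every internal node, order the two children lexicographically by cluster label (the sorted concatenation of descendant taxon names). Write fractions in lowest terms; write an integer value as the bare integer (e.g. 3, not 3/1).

1. join Q+S (d=1, Q=-93) ⇒ QS; edges |Q|=-19/8, |S|=27/8
  updated: d(H,QS)=14, d(K,QS)=9/2, d(QS,U)=19/2, d(QS,X)=35/2
2. join K+QS (d=9/2, Q=-147/2) ⇒ KQS; edges |K|=19/12, |QS|=35/12
  updated: d(H,KQS)=59/4, d(KQS,U)=7/2, d(KQS,X)=14
3. join H+X (d=13, Q=-187/4) ⇒ HX; edges |H|=123/16, |X|=85/16
  updated: d(HX,KQS)=63/8, d(HX,U)=5/2
4. join HX+KQS (d=63/8, Q=-111/8) ⇒ HKQSX; edges |HX|=55/16, |KQS|=71/16
  updated: d(HKQSX,U)=-15/16
5. join HKQSX+U (d=-15/16) ⇒ HKQSUX; edges |HKQSX|=-15/32, |U|=-15/32
final tree: (((H:123/16,X:85/16):55/16,(K:19/12,(Q:-19/8,S:27/8):35/12):71/16):-15/32,U:-15/32)
total length: 407/16

(((H:123/16,X:85/16):55/16,(K:19/12,(Q:-19/8,S:27/8):35/12):71/16):-15/32,U:-15/32)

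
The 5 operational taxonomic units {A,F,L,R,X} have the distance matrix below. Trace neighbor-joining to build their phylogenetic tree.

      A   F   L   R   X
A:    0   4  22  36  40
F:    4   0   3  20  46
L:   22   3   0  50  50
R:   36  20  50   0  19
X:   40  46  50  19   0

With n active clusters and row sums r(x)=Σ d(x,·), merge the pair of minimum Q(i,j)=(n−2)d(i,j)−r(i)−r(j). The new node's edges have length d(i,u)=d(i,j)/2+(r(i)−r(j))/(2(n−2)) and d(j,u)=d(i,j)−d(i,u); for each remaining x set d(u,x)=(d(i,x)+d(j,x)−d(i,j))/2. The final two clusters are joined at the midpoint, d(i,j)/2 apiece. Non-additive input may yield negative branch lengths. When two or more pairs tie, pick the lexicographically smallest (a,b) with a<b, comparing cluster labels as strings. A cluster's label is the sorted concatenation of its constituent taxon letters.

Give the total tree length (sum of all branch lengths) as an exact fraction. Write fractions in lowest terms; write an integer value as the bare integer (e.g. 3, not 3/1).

229/4

step 1: merge (R,X) at d=19, Q=-223; branch lengths R→9/2, X→29/2; new cluster RX
  updated: d(A,RX)=57/2, d(F,RX)=47/2, d(L,RX)=81/2
step 2: merge (A,RX) at d=57/2, Q=-90; branch lengths A→19/4, RX→95/4; new cluster ARX
  updated: d(ARX,F)=-1/2, d(ARX,L)=17
step 3: merge (ARX,F) at d=-1/2, Q=-39/2; branch lengths ARX→27/4, F→-29/4; new cluster AFRX
  updated: d(AFRX,L)=41/4
step 4: merge (AFRX,L) at d=41/4; branch lengths AFRX→41/8, L→41/8; new cluster AFLRX
final tree: (((A:19/4,(R:9/2,X:29/2):95/4):27/4,F:-29/4):41/8,L:41/8)
total length: 229/4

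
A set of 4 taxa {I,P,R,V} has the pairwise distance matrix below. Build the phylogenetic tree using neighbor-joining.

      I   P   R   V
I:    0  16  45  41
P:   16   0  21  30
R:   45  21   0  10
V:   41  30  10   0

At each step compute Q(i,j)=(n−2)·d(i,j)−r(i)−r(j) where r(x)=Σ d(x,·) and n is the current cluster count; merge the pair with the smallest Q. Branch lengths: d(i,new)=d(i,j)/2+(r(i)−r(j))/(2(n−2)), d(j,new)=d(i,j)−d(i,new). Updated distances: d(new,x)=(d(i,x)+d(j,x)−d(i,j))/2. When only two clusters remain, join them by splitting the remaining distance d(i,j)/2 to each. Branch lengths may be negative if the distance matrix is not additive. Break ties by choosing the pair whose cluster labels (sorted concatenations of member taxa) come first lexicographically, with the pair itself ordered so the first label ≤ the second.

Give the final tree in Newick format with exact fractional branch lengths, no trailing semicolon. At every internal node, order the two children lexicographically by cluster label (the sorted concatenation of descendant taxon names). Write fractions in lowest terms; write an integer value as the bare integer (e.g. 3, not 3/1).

(((I:67/4,P:-3/4):85/4,R:15/4):25/8,V:25/8)

iteration 1: select I,P (d=16, Q=-137); attach at lengths (67/4, -3/4); label the merged cluster IP
  updated: d(IP,R)=25, d(IP,V)=55/2
iteration 2: select IP,R (d=25, Q=-125/2); attach at lengths (85/4, 15/4); label the merged cluster IPR
  updated: d(IPR,V)=25/4
iteration 3: select IPR,V (d=25/4); attach at lengths (25/8, 25/8); label the merged cluster IPRV
final tree: (((I:67/4,P:-3/4):85/4,R:15/4):25/8,V:25/8)
total length: 189/4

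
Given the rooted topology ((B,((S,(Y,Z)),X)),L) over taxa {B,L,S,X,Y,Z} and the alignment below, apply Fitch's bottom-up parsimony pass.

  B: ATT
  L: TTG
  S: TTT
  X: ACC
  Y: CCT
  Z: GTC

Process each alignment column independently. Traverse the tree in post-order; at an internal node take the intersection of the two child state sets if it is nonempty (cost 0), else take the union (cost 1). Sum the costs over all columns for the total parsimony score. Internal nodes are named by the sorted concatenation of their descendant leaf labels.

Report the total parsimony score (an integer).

9

YZ@0: {C} ∪ {G} = {C,G} (union, +1)
SYZ@0: {T} ∪ {C,G} = {C,G,T} (union, +1)
SXYZ@0: {C,G,T} ∪ {A} = {A,C,G,T} (union, +1)
BSXYZ@0: {A} ∩ {A,C,G,T} = {A} (intersection, +0)
BLSXYZ@0: {A} ∪ {T} = {A,T} (union, +1)
YZ@1: {C} ∪ {T} = {C,T} (union, +1)
SYZ@1: {T} ∩ {C,T} = {T} (intersection, +0)
SXYZ@1: {T} ∪ {C} = {C,T} (union, +1)
BSXYZ@1: {T} ∩ {C,T} = {T} (intersection, +0)
BLSXYZ@1: {T} ∩ {T} = {T} (intersection, +0)
YZ@2: {T} ∪ {C} = {C,T} (union, +1)
SYZ@2: {T} ∩ {C,T} = {T} (intersection, +0)
SXYZ@2: {T} ∪ {C} = {C,T} (union, +1)
BSXYZ@2: {T} ∩ {C,T} = {T} (intersection, +0)
BLSXYZ@2: {T} ∪ {G} = {G,T} (union, +1)
per-site changes: [4, 2, 3]; total = 9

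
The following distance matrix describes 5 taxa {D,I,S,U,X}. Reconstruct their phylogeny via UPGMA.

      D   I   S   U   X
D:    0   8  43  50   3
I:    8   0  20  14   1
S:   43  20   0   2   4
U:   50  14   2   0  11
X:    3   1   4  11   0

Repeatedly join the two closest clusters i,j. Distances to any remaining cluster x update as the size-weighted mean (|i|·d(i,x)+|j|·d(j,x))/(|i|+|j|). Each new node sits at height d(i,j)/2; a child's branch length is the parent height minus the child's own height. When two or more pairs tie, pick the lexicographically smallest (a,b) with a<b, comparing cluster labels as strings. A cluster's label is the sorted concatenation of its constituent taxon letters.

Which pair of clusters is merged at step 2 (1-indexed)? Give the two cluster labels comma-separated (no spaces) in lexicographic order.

1. join I+X (d=1) ⇒ IX; edges |I|=1/2, |X|=1/2
  updated: d(D,IX)=11/2, d(IX,S)=12, d(IX,U)=25/2
2. join S+U (d=2) ⇒ SU; edges |S|=1, |U|=1
  updated: d(D,SU)=93/2, d(IX,SU)=49/4
3. join D+IX (d=11/2) ⇒ DIX; edges |D|=11/4, |IX|=9/4
  updated: d(DIX,SU)=71/3
4. join DIX+SU (d=71/3) ⇒ DISUX; edges |DIX|=109/12, |SU|=65/6
final tree: ((D:11/4,(I:1/2,X:1/2):9/4):109/12,(S:1,U:1):65/6)
total length: 335/12

S,U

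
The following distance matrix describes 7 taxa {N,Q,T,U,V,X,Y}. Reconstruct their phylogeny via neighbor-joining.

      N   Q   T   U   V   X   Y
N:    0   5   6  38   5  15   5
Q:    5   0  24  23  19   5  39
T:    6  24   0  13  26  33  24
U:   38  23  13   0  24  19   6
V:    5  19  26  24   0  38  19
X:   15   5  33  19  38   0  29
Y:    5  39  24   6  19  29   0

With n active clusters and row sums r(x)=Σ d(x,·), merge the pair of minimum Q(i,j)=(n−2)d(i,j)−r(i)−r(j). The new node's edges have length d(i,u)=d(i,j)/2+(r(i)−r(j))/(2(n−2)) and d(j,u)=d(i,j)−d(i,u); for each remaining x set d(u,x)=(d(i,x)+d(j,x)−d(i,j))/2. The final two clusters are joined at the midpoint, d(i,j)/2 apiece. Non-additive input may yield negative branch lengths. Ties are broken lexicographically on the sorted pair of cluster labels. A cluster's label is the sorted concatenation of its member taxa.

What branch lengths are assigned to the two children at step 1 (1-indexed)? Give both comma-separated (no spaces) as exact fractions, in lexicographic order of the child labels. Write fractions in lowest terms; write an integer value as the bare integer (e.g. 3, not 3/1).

1. join Q+X (d=5, Q=-229) ⇒ QX; edges |Q|=1/10, |X|=49/10
  updated: d(N,QX)=15/2, d(QX,T)=26, d(QX,U)=37/2, d(QX,V)=26, d(QX,Y)=63/2
2. join U+Y (d=6, Q=-161) ⇒ UY; edges |U|=19/4, |Y|=5/4
  updated: d(N,UY)=37/2, d(QX,UY)=22, d(T,UY)=31/2, d(UY,V)=37/2
3. join T+UY (d=31/2, Q=-203/2) ⇒ TUY; edges |T|=91/12, |UY|=95/12
  updated: d(N,TUY)=9/2, d(QX,TUY)=65/4, d(TUY,V)=29/2
4. join N+V (d=5, Q=-105/2) ⇒ NV; edges |N|=-37/8, |V|=77/8
  updated: d(NV,QX)=57/4, d(NV,TUY)=7
5. join NV+QX (d=57/4, Q=-75/2) ⇒ NQVX; edges |NV|=5/2, |QX|=47/4
  updated: d(NQVX,TUY)=9/2
6. join NQVX+TUY (d=9/2) ⇒ NQTUVXY; edges |NQVX|=9/4, |TUY|=9/4
final tree: (((N:-37/8,V:77/8):5/2,(Q:1/10,X:49/10):47/4):9/4,(T:91/12,(U:19/4,Y:5/4):95/12):9/4)
total length: 201/4

1/10,49/10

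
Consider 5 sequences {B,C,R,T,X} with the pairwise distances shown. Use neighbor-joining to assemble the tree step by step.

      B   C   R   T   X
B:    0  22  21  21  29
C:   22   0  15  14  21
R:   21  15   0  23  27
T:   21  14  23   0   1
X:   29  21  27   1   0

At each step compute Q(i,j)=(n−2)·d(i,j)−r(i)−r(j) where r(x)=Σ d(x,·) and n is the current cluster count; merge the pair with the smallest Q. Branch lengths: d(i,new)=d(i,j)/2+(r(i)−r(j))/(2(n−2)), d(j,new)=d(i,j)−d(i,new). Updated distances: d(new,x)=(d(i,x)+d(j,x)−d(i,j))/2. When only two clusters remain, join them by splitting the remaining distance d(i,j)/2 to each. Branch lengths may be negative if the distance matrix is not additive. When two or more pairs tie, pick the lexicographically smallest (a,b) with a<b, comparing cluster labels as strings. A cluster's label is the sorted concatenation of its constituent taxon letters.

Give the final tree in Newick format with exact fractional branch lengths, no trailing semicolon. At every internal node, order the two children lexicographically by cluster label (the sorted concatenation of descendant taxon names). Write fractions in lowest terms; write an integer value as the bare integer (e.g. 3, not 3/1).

(((B:49/4,R:35/4):5/2,C:11/2):23/4,(T:-8/3,X:11/3):23/4)

iteration 1: select T,X (d=1, Q=-134); attach at lengths (-8/3, 11/3); label the merged cluster TX
  updated: d(B,TX)=49/2, d(C,TX)=17, d(R,TX)=49/2
iteration 2: select B,R (d=21, Q=-86); attach at lengths (49/4, 35/4); label the merged cluster BR
  updated: d(BR,C)=8, d(BR,TX)=14
iteration 3: select BR,C (d=8, Q=-39); attach at lengths (5/2, 11/2); label the merged cluster BCR
  updated: d(BCR,TX)=23/2
iteration 4: select BCR,TX (d=23/2); attach at lengths (23/4, 23/4); label the merged cluster BCRTX
final tree: (((B:49/4,R:35/4):5/2,C:11/2):23/4,(T:-8/3,X:11/3):23/4)
total length: 83/2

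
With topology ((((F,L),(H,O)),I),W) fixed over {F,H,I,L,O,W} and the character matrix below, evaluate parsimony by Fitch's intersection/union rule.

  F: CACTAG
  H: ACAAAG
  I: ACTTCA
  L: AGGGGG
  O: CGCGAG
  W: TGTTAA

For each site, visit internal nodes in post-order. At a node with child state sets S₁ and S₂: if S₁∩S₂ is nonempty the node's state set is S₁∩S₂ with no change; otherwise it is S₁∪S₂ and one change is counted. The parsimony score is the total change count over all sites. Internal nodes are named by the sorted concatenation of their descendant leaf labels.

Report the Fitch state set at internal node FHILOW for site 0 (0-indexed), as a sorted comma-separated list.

A,T

site 0, node FL: F={C} ∪ L={A} → {A,C} (+1)
site 0, node HO: H={A} ∪ O={C} → {A,C} (+1)
site 0, node FHLO: FL={A,C} ∩ HO={A,C} → {A,C} (+0)
site 0, node FHILO: FHLO={A,C} ∩ I={A} → {A} (+0)
site 0, node FHILOW: FHILO={A} ∪ W={T} → {A,T} (+1)
site 1, node FL: F={A} ∪ L={G} → {A,G} (+1)
site 1, node HO: H={C} ∪ O={G} → {C,G} (+1)
site 1, node FHLO: FL={A,G} ∩ HO={C,G} → {G} (+0)
site 1, node FHILO: FHLO={G} ∪ I={C} → {C,G} (+1)
site 1, node FHILOW: FHILO={C,G} ∩ W={G} → {G} (+0)
site 2, node FL: F={C} ∪ L={G} → {C,G} (+1)
site 2, node HO: H={A} ∪ O={C} → {A,C} (+1)
site 2, node FHLO: FL={C,G} ∩ HO={A,C} → {C} (+0)
site 2, node FHILO: FHLO={C} ∪ I={T} → {C,T} (+1)
site 2, node FHILOW: FHILO={C,T} ∩ W={T} → {T} (+0)
site 3, node FL: F={T} ∪ L={G} → {G,T} (+1)
site 3, node HO: H={A} ∪ O={G} → {A,G} (+1)
site 3, node FHLO: FL={G,T} ∩ HO={A,G} → {G} (+0)
site 3, node FHILO: FHLO={G} ∪ I={T} → {G,T} (+1)
site 3, node FHILOW: FHILO={G,T} ∩ W={T} → {T} (+0)
site 4, node FL: F={A} ∪ L={G} → {A,G} (+1)
site 4, node HO: H={A} ∩ O={A} → {A} (+0)
site 4, node FHLO: FL={A,G} ∩ HO={A} → {A} (+0)
site 4, node FHILO: FHLO={A} ∪ I={C} → {A,C} (+1)
site 4, node FHILOW: FHILO={A,C} ∩ W={A} → {A} (+0)
site 5, node FL: F={G} ∩ L={G} → {G} (+0)
site 5, node HO: H={G} ∩ O={G} → {G} (+0)
site 5, node FHLO: FL={G} ∩ HO={G} → {G} (+0)
site 5, node FHILO: FHLO={G} ∪ I={A} → {A,G} (+1)
site 5, node FHILOW: FHILO={A,G} ∩ W={A} → {A} (+0)
per-site changes: [3, 3, 3, 3, 2, 1]; total = 15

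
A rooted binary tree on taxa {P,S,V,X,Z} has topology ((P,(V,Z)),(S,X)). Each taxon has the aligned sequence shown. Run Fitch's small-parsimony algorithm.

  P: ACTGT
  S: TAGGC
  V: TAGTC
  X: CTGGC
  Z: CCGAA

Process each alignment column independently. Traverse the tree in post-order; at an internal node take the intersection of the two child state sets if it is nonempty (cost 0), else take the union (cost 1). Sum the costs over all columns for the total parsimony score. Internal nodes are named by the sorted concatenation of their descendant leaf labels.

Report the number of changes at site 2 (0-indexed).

site 0, node VZ: V={T} ∪ Z={C} → {C,T} (+1)
site 0, node PVZ: P={A} ∪ VZ={C,T} → {A,C,T} (+1)
site 0, node SX: S={T} ∪ X={C} → {C,T} (+1)
site 0, node PSVXZ: PVZ={A,C,T} ∩ SX={C,T} → {C,T} (+0)
site 1, node VZ: V={A} ∪ Z={C} → {A,C} (+1)
site 1, node PVZ: P={C} ∩ VZ={A,C} → {C} (+0)
site 1, node SX: S={A} ∪ X={T} → {A,T} (+1)
site 1, node PSVXZ: PVZ={C} ∪ SX={A,T} → {A,C,T} (+1)
site 2, node VZ: V={G} ∩ Z={G} → {G} (+0)
site 2, node PVZ: P={T} ∪ VZ={G} → {G,T} (+1)
site 2, node SX: S={G} ∩ X={G} → {G} (+0)
site 2, node PSVXZ: PVZ={G,T} ∩ SX={G} → {G} (+0)
site 3, node VZ: V={T} ∪ Z={A} → {A,T} (+1)
site 3, node PVZ: P={G} ∪ VZ={A,T} → {A,G,T} (+1)
site 3, node SX: S={G} ∩ X={G} → {G} (+0)
site 3, node PSVXZ: PVZ={A,G,T} ∩ SX={G} → {G} (+0)
site 4, node VZ: V={C} ∪ Z={A} → {A,C} (+1)
site 4, node PVZ: P={T} ∪ VZ={A,C} → {A,C,T} (+1)
site 4, node SX: S={C} ∩ X={C} → {C} (+0)
site 4, node PSVXZ: PVZ={A,C,T} ∩ SX={C} → {C} (+0)
per-site changes: [3, 3, 1, 2, 2]; total = 11

1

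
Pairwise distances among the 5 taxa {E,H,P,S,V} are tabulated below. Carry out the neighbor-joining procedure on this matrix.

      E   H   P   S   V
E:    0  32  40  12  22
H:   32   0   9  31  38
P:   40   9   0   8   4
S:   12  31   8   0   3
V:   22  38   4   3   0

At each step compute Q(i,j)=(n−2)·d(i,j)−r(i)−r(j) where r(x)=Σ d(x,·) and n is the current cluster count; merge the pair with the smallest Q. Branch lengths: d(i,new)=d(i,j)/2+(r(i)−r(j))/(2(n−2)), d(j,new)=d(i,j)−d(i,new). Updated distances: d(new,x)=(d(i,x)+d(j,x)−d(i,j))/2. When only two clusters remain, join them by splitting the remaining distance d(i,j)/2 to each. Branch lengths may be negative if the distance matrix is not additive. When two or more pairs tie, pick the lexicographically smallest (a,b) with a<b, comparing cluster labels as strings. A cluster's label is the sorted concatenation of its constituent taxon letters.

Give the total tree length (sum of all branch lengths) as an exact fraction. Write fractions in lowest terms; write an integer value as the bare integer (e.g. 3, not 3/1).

329/8

step 1: merge (H,P) at d=9, Q=-144; branch lengths H→38/3, P→-11/3; new cluster HP
  updated: d(E,HP)=63/2, d(HP,S)=15, d(HP,V)=33/2
step 2: merge (E,S) at d=12, Q=-143/2; branch lengths E→119/8, S→-23/8; new cluster ES
  updated: d(ES,HP)=69/4, d(ES,V)=13/2
step 3: merge (ES,HP) at d=69/4, Q=-161/4; branch lengths ES→29/8, HP→109/8; new cluster EHPS
  updated: d(EHPS,V)=23/8
step 4: merge (EHPS,V) at d=23/8; branch lengths EHPS→23/16, V→23/16; new cluster EHPSV
final tree: (((E:119/8,S:-23/8):29/8,(H:38/3,P:-11/3):109/8):23/16,V:23/16)
total length: 329/8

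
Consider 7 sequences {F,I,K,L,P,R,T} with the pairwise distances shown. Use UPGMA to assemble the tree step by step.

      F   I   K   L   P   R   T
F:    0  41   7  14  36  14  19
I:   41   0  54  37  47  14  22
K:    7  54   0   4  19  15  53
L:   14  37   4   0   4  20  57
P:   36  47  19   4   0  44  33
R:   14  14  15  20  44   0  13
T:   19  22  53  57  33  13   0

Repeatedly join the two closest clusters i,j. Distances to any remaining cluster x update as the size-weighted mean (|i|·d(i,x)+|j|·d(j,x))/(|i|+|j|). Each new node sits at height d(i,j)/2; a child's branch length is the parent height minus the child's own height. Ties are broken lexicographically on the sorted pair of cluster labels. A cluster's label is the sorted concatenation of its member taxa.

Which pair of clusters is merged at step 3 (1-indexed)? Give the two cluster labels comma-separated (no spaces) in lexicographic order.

step 1: merge (K,L) at d=4; branch lengths K→2, L→2; new cluster KL
  updated: d(F,KL)=21/2, d(I,KL)=91/2, d(KL,P)=23/2, d(KL,R)=35/2, d(KL,T)=55
step 2: merge (F,KL) at d=21/2; branch lengths F→21/4, KL→13/4; new cluster FKL
  updated: d(FKL,I)=44, d(FKL,P)=59/3, d(FKL,R)=49/3, d(FKL,T)=43
step 3: merge (R,T) at d=13; branch lengths R→13/2, T→13/2; new cluster RT
  updated: d(FKL,RT)=89/3, d(I,RT)=18, d(P,RT)=77/2
step 4: merge (I,RT) at d=18; branch lengths I→9, RT→5/2; new cluster IRT
  updated: d(FKL,IRT)=310/9, d(IRT,P)=124/3
step 5: merge (FKL,P) at d=59/3; branch lengths FKL→55/12, P→59/6; new cluster FKLP
  updated: d(FKLP,IRT)=217/6
step 6: merge (FKLP,IRT) at d=217/6; branch lengths FKLP→33/4, IRT→109/12; new cluster FIKLPRT
final tree: (((F:21/4,(K:2,L:2):13/4):55/12,P:59/6):33/4,(I:9,(R:13/2,T:13/2):5/2):109/12)
total length: 275/4

R,T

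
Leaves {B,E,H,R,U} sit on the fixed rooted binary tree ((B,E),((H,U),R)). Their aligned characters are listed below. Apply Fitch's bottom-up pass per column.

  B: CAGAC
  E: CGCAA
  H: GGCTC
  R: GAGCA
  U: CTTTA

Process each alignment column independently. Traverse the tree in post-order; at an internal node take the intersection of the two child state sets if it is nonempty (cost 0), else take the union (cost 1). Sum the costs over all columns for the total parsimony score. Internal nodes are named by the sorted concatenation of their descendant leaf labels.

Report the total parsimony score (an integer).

12

BE@0: {C} ∩ {C} = {C} (intersection, +0)
HU@0: {G} ∪ {C} = {C,G} (union, +1)
HRU@0: {C,G} ∩ {G} = {G} (intersection, +0)
BEHRU@0: {C} ∪ {G} = {C,G} (union, +1)
BE@1: {A} ∪ {G} = {A,G} (union, +1)
HU@1: {G} ∪ {T} = {G,T} (union, +1)
HRU@1: {G,T} ∪ {A} = {A,G,T} (union, +1)
BEHRU@1: {A,G} ∩ {A,G,T} = {A,G} (intersection, +0)
BE@2: {G} ∪ {C} = {C,G} (union, +1)
HU@2: {C} ∪ {T} = {C,T} (union, +1)
HRU@2: {C,T} ∪ {G} = {C,G,T} (union, +1)
BEHRU@2: {C,G} ∩ {C,G,T} = {C,G} (intersection, +0)
BE@3: {A} ∩ {A} = {A} (intersection, +0)
HU@3: {T} ∩ {T} = {T} (intersection, +0)
HRU@3: {T} ∪ {C} = {C,T} (union, +1)
BEHRU@3: {A} ∪ {C,T} = {A,C,T} (union, +1)
BE@4: {C} ∪ {A} = {A,C} (union, +1)
HU@4: {C} ∪ {A} = {A,C} (union, +1)
HRU@4: {A,C} ∩ {A} = {A} (intersection, +0)
BEHRU@4: {A,C} ∩ {A} = {A} (intersection, +0)
per-site changes: [2, 3, 3, 2, 2]; total = 12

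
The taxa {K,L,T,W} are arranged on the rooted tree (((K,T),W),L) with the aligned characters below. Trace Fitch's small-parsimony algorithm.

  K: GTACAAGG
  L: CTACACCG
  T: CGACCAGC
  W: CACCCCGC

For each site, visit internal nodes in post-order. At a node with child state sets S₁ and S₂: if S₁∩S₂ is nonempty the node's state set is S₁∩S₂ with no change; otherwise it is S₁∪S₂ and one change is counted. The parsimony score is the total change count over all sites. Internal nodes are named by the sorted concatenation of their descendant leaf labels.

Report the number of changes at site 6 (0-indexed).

1

[col 0] KT: children K:{G}, T:{C} ∪→ {C,G}; cost 1
[col 0] KTW: children KT:{C,G}, W:{C} ∩→ {C}; cost 0
[col 0] KLTW: children KTW:{C}, L:{C} ∩→ {C}; cost 0
[col 1] KT: children K:{T}, T:{G} ∪→ {G,T}; cost 1
[col 1] KTW: children KT:{G,T}, W:{A} ∪→ {A,G,T}; cost 1
[col 1] KLTW: children KTW:{A,G,T}, L:{T} ∩→ {T}; cost 0
[col 2] KT: children K:{A}, T:{A} ∩→ {A}; cost 0
[col 2] KTW: children KT:{A}, W:{C} ∪→ {A,C}; cost 1
[col 2] KLTW: children KTW:{A,C}, L:{A} ∩→ {A}; cost 0
[col 3] KT: children K:{C}, T:{C} ∩→ {C}; cost 0
[col 3] KTW: children KT:{C}, W:{C} ∩→ {C}; cost 0
[col 3] KLTW: children KTW:{C}, L:{C} ∩→ {C}; cost 0
[col 4] KT: children K:{A}, T:{C} ∪→ {A,C}; cost 1
[col 4] KTW: children KT:{A,C}, W:{C} ∩→ {C}; cost 0
[col 4] KLTW: children KTW:{C}, L:{A} ∪→ {A,C}; cost 1
[col 5] KT: children K:{A}, T:{A} ∩→ {A}; cost 0
[col 5] KTW: children KT:{A}, W:{C} ∪→ {A,C}; cost 1
[col 5] KLTW: children KTW:{A,C}, L:{C} ∩→ {C}; cost 0
[col 6] KT: children K:{G}, T:{G} ∩→ {G}; cost 0
[col 6] KTW: children KT:{G}, W:{G} ∩→ {G}; cost 0
[col 6] KLTW: children KTW:{G}, L:{C} ∪→ {C,G}; cost 1
[col 7] KT: children K:{G}, T:{C} ∪→ {C,G}; cost 1
[col 7] KTW: children KT:{C,G}, W:{C} ∩→ {C}; cost 0
[col 7] KLTW: children KTW:{C}, L:{G} ∪→ {C,G}; cost 1
per-site changes: [1, 2, 1, 0, 2, 1, 1, 2]; total = 10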